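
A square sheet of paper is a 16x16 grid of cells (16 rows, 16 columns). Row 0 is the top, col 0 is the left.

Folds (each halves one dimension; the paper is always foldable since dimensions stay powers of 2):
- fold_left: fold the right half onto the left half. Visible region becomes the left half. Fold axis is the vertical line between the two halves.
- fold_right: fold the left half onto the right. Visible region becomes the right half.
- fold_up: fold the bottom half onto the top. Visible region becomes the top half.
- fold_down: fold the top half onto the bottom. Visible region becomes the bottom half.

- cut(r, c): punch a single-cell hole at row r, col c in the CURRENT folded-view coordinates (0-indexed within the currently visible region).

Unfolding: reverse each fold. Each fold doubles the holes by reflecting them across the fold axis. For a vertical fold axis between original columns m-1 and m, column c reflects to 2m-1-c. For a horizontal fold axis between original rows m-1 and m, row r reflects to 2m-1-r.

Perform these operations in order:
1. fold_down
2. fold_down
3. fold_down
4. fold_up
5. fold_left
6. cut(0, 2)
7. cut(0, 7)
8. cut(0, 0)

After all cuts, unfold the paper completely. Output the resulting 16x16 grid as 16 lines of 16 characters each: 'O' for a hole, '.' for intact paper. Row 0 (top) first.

Op 1 fold_down: fold axis h@8; visible region now rows[8,16) x cols[0,16) = 8x16
Op 2 fold_down: fold axis h@12; visible region now rows[12,16) x cols[0,16) = 4x16
Op 3 fold_down: fold axis h@14; visible region now rows[14,16) x cols[0,16) = 2x16
Op 4 fold_up: fold axis h@15; visible region now rows[14,15) x cols[0,16) = 1x16
Op 5 fold_left: fold axis v@8; visible region now rows[14,15) x cols[0,8) = 1x8
Op 6 cut(0, 2): punch at orig (14,2); cuts so far [(14, 2)]; region rows[14,15) x cols[0,8) = 1x8
Op 7 cut(0, 7): punch at orig (14,7); cuts so far [(14, 2), (14, 7)]; region rows[14,15) x cols[0,8) = 1x8
Op 8 cut(0, 0): punch at orig (14,0); cuts so far [(14, 0), (14, 2), (14, 7)]; region rows[14,15) x cols[0,8) = 1x8
Unfold 1 (reflect across v@8): 6 holes -> [(14, 0), (14, 2), (14, 7), (14, 8), (14, 13), (14, 15)]
Unfold 2 (reflect across h@15): 12 holes -> [(14, 0), (14, 2), (14, 7), (14, 8), (14, 13), (14, 15), (15, 0), (15, 2), (15, 7), (15, 8), (15, 13), (15, 15)]
Unfold 3 (reflect across h@14): 24 holes -> [(12, 0), (12, 2), (12, 7), (12, 8), (12, 13), (12, 15), (13, 0), (13, 2), (13, 7), (13, 8), (13, 13), (13, 15), (14, 0), (14, 2), (14, 7), (14, 8), (14, 13), (14, 15), (15, 0), (15, 2), (15, 7), (15, 8), (15, 13), (15, 15)]
Unfold 4 (reflect across h@12): 48 holes -> [(8, 0), (8, 2), (8, 7), (8, 8), (8, 13), (8, 15), (9, 0), (9, 2), (9, 7), (9, 8), (9, 13), (9, 15), (10, 0), (10, 2), (10, 7), (10, 8), (10, 13), (10, 15), (11, 0), (11, 2), (11, 7), (11, 8), (11, 13), (11, 15), (12, 0), (12, 2), (12, 7), (12, 8), (12, 13), (12, 15), (13, 0), (13, 2), (13, 7), (13, 8), (13, 13), (13, 15), (14, 0), (14, 2), (14, 7), (14, 8), (14, 13), (14, 15), (15, 0), (15, 2), (15, 7), (15, 8), (15, 13), (15, 15)]
Unfold 5 (reflect across h@8): 96 holes -> [(0, 0), (0, 2), (0, 7), (0, 8), (0, 13), (0, 15), (1, 0), (1, 2), (1, 7), (1, 8), (1, 13), (1, 15), (2, 0), (2, 2), (2, 7), (2, 8), (2, 13), (2, 15), (3, 0), (3, 2), (3, 7), (3, 8), (3, 13), (3, 15), (4, 0), (4, 2), (4, 7), (4, 8), (4, 13), (4, 15), (5, 0), (5, 2), (5, 7), (5, 8), (5, 13), (5, 15), (6, 0), (6, 2), (6, 7), (6, 8), (6, 13), (6, 15), (7, 0), (7, 2), (7, 7), (7, 8), (7, 13), (7, 15), (8, 0), (8, 2), (8, 7), (8, 8), (8, 13), (8, 15), (9, 0), (9, 2), (9, 7), (9, 8), (9, 13), (9, 15), (10, 0), (10, 2), (10, 7), (10, 8), (10, 13), (10, 15), (11, 0), (11, 2), (11, 7), (11, 8), (11, 13), (11, 15), (12, 0), (12, 2), (12, 7), (12, 8), (12, 13), (12, 15), (13, 0), (13, 2), (13, 7), (13, 8), (13, 13), (13, 15), (14, 0), (14, 2), (14, 7), (14, 8), (14, 13), (14, 15), (15, 0), (15, 2), (15, 7), (15, 8), (15, 13), (15, 15)]

Answer: O.O....OO....O.O
O.O....OO....O.O
O.O....OO....O.O
O.O....OO....O.O
O.O....OO....O.O
O.O....OO....O.O
O.O....OO....O.O
O.O....OO....O.O
O.O....OO....O.O
O.O....OO....O.O
O.O....OO....O.O
O.O....OO....O.O
O.O....OO....O.O
O.O....OO....O.O
O.O....OO....O.O
O.O....OO....O.O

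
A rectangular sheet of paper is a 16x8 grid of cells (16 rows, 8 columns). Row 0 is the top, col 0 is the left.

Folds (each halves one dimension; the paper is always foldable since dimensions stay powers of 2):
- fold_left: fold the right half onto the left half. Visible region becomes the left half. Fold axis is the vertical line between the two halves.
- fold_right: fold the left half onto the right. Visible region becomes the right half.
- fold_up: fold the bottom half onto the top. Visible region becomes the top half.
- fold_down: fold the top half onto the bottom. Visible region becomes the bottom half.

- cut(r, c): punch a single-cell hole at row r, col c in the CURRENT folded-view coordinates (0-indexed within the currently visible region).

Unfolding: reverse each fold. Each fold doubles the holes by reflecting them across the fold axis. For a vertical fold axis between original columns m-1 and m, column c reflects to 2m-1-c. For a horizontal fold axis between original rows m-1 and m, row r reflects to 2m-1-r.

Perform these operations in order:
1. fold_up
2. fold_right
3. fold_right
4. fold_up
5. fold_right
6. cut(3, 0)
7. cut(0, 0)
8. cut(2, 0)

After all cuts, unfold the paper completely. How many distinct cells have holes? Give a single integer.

Answer: 96

Derivation:
Op 1 fold_up: fold axis h@8; visible region now rows[0,8) x cols[0,8) = 8x8
Op 2 fold_right: fold axis v@4; visible region now rows[0,8) x cols[4,8) = 8x4
Op 3 fold_right: fold axis v@6; visible region now rows[0,8) x cols[6,8) = 8x2
Op 4 fold_up: fold axis h@4; visible region now rows[0,4) x cols[6,8) = 4x2
Op 5 fold_right: fold axis v@7; visible region now rows[0,4) x cols[7,8) = 4x1
Op 6 cut(3, 0): punch at orig (3,7); cuts so far [(3, 7)]; region rows[0,4) x cols[7,8) = 4x1
Op 7 cut(0, 0): punch at orig (0,7); cuts so far [(0, 7), (3, 7)]; region rows[0,4) x cols[7,8) = 4x1
Op 8 cut(2, 0): punch at orig (2,7); cuts so far [(0, 7), (2, 7), (3, 7)]; region rows[0,4) x cols[7,8) = 4x1
Unfold 1 (reflect across v@7): 6 holes -> [(0, 6), (0, 7), (2, 6), (2, 7), (3, 6), (3, 7)]
Unfold 2 (reflect across h@4): 12 holes -> [(0, 6), (0, 7), (2, 6), (2, 7), (3, 6), (3, 7), (4, 6), (4, 7), (5, 6), (5, 7), (7, 6), (7, 7)]
Unfold 3 (reflect across v@6): 24 holes -> [(0, 4), (0, 5), (0, 6), (0, 7), (2, 4), (2, 5), (2, 6), (2, 7), (3, 4), (3, 5), (3, 6), (3, 7), (4, 4), (4, 5), (4, 6), (4, 7), (5, 4), (5, 5), (5, 6), (5, 7), (7, 4), (7, 5), (7, 6), (7, 7)]
Unfold 4 (reflect across v@4): 48 holes -> [(0, 0), (0, 1), (0, 2), (0, 3), (0, 4), (0, 5), (0, 6), (0, 7), (2, 0), (2, 1), (2, 2), (2, 3), (2, 4), (2, 5), (2, 6), (2, 7), (3, 0), (3, 1), (3, 2), (3, 3), (3, 4), (3, 5), (3, 6), (3, 7), (4, 0), (4, 1), (4, 2), (4, 3), (4, 4), (4, 5), (4, 6), (4, 7), (5, 0), (5, 1), (5, 2), (5, 3), (5, 4), (5, 5), (5, 6), (5, 7), (7, 0), (7, 1), (7, 2), (7, 3), (7, 4), (7, 5), (7, 6), (7, 7)]
Unfold 5 (reflect across h@8): 96 holes -> [(0, 0), (0, 1), (0, 2), (0, 3), (0, 4), (0, 5), (0, 6), (0, 7), (2, 0), (2, 1), (2, 2), (2, 3), (2, 4), (2, 5), (2, 6), (2, 7), (3, 0), (3, 1), (3, 2), (3, 3), (3, 4), (3, 5), (3, 6), (3, 7), (4, 0), (4, 1), (4, 2), (4, 3), (4, 4), (4, 5), (4, 6), (4, 7), (5, 0), (5, 1), (5, 2), (5, 3), (5, 4), (5, 5), (5, 6), (5, 7), (7, 0), (7, 1), (7, 2), (7, 3), (7, 4), (7, 5), (7, 6), (7, 7), (8, 0), (8, 1), (8, 2), (8, 3), (8, 4), (8, 5), (8, 6), (8, 7), (10, 0), (10, 1), (10, 2), (10, 3), (10, 4), (10, 5), (10, 6), (10, 7), (11, 0), (11, 1), (11, 2), (11, 3), (11, 4), (11, 5), (11, 6), (11, 7), (12, 0), (12, 1), (12, 2), (12, 3), (12, 4), (12, 5), (12, 6), (12, 7), (13, 0), (13, 1), (13, 2), (13, 3), (13, 4), (13, 5), (13, 6), (13, 7), (15, 0), (15, 1), (15, 2), (15, 3), (15, 4), (15, 5), (15, 6), (15, 7)]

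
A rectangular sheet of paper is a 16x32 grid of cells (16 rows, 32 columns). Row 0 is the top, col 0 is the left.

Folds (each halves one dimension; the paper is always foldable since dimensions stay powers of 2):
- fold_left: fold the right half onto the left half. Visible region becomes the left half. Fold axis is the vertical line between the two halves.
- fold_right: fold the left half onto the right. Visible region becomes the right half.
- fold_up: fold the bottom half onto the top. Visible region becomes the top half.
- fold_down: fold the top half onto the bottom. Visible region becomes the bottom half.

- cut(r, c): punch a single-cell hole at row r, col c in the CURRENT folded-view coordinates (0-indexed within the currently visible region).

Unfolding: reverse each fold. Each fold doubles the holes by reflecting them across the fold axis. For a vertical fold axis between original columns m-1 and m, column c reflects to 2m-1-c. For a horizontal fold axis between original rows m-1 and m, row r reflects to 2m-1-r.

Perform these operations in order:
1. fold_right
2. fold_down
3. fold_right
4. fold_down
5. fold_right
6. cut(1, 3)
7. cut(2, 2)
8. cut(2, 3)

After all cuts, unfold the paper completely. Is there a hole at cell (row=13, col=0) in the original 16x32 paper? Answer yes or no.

Op 1 fold_right: fold axis v@16; visible region now rows[0,16) x cols[16,32) = 16x16
Op 2 fold_down: fold axis h@8; visible region now rows[8,16) x cols[16,32) = 8x16
Op 3 fold_right: fold axis v@24; visible region now rows[8,16) x cols[24,32) = 8x8
Op 4 fold_down: fold axis h@12; visible region now rows[12,16) x cols[24,32) = 4x8
Op 5 fold_right: fold axis v@28; visible region now rows[12,16) x cols[28,32) = 4x4
Op 6 cut(1, 3): punch at orig (13,31); cuts so far [(13, 31)]; region rows[12,16) x cols[28,32) = 4x4
Op 7 cut(2, 2): punch at orig (14,30); cuts so far [(13, 31), (14, 30)]; region rows[12,16) x cols[28,32) = 4x4
Op 8 cut(2, 3): punch at orig (14,31); cuts so far [(13, 31), (14, 30), (14, 31)]; region rows[12,16) x cols[28,32) = 4x4
Unfold 1 (reflect across v@28): 6 holes -> [(13, 24), (13, 31), (14, 24), (14, 25), (14, 30), (14, 31)]
Unfold 2 (reflect across h@12): 12 holes -> [(9, 24), (9, 25), (9, 30), (9, 31), (10, 24), (10, 31), (13, 24), (13, 31), (14, 24), (14, 25), (14, 30), (14, 31)]
Unfold 3 (reflect across v@24): 24 holes -> [(9, 16), (9, 17), (9, 22), (9, 23), (9, 24), (9, 25), (9, 30), (9, 31), (10, 16), (10, 23), (10, 24), (10, 31), (13, 16), (13, 23), (13, 24), (13, 31), (14, 16), (14, 17), (14, 22), (14, 23), (14, 24), (14, 25), (14, 30), (14, 31)]
Unfold 4 (reflect across h@8): 48 holes -> [(1, 16), (1, 17), (1, 22), (1, 23), (1, 24), (1, 25), (1, 30), (1, 31), (2, 16), (2, 23), (2, 24), (2, 31), (5, 16), (5, 23), (5, 24), (5, 31), (6, 16), (6, 17), (6, 22), (6, 23), (6, 24), (6, 25), (6, 30), (6, 31), (9, 16), (9, 17), (9, 22), (9, 23), (9, 24), (9, 25), (9, 30), (9, 31), (10, 16), (10, 23), (10, 24), (10, 31), (13, 16), (13, 23), (13, 24), (13, 31), (14, 16), (14, 17), (14, 22), (14, 23), (14, 24), (14, 25), (14, 30), (14, 31)]
Unfold 5 (reflect across v@16): 96 holes -> [(1, 0), (1, 1), (1, 6), (1, 7), (1, 8), (1, 9), (1, 14), (1, 15), (1, 16), (1, 17), (1, 22), (1, 23), (1, 24), (1, 25), (1, 30), (1, 31), (2, 0), (2, 7), (2, 8), (2, 15), (2, 16), (2, 23), (2, 24), (2, 31), (5, 0), (5, 7), (5, 8), (5, 15), (5, 16), (5, 23), (5, 24), (5, 31), (6, 0), (6, 1), (6, 6), (6, 7), (6, 8), (6, 9), (6, 14), (6, 15), (6, 16), (6, 17), (6, 22), (6, 23), (6, 24), (6, 25), (6, 30), (6, 31), (9, 0), (9, 1), (9, 6), (9, 7), (9, 8), (9, 9), (9, 14), (9, 15), (9, 16), (9, 17), (9, 22), (9, 23), (9, 24), (9, 25), (9, 30), (9, 31), (10, 0), (10, 7), (10, 8), (10, 15), (10, 16), (10, 23), (10, 24), (10, 31), (13, 0), (13, 7), (13, 8), (13, 15), (13, 16), (13, 23), (13, 24), (13, 31), (14, 0), (14, 1), (14, 6), (14, 7), (14, 8), (14, 9), (14, 14), (14, 15), (14, 16), (14, 17), (14, 22), (14, 23), (14, 24), (14, 25), (14, 30), (14, 31)]
Holes: [(1, 0), (1, 1), (1, 6), (1, 7), (1, 8), (1, 9), (1, 14), (1, 15), (1, 16), (1, 17), (1, 22), (1, 23), (1, 24), (1, 25), (1, 30), (1, 31), (2, 0), (2, 7), (2, 8), (2, 15), (2, 16), (2, 23), (2, 24), (2, 31), (5, 0), (5, 7), (5, 8), (5, 15), (5, 16), (5, 23), (5, 24), (5, 31), (6, 0), (6, 1), (6, 6), (6, 7), (6, 8), (6, 9), (6, 14), (6, 15), (6, 16), (6, 17), (6, 22), (6, 23), (6, 24), (6, 25), (6, 30), (6, 31), (9, 0), (9, 1), (9, 6), (9, 7), (9, 8), (9, 9), (9, 14), (9, 15), (9, 16), (9, 17), (9, 22), (9, 23), (9, 24), (9, 25), (9, 30), (9, 31), (10, 0), (10, 7), (10, 8), (10, 15), (10, 16), (10, 23), (10, 24), (10, 31), (13, 0), (13, 7), (13, 8), (13, 15), (13, 16), (13, 23), (13, 24), (13, 31), (14, 0), (14, 1), (14, 6), (14, 7), (14, 8), (14, 9), (14, 14), (14, 15), (14, 16), (14, 17), (14, 22), (14, 23), (14, 24), (14, 25), (14, 30), (14, 31)]

Answer: yes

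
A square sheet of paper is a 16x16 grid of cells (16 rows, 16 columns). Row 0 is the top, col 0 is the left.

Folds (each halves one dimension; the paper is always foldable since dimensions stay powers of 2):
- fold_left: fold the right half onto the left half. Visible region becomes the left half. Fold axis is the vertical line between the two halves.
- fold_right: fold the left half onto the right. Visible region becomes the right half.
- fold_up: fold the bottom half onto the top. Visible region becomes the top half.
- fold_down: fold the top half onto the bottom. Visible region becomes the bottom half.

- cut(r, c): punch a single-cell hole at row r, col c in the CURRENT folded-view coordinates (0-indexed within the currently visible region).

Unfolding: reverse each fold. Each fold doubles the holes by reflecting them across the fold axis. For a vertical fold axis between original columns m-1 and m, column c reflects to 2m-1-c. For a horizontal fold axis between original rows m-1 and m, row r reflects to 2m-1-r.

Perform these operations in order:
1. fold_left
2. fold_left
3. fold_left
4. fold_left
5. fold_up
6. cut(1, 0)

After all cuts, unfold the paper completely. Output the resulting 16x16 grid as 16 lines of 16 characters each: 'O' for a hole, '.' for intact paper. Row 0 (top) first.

Answer: ................
OOOOOOOOOOOOOOOO
................
................
................
................
................
................
................
................
................
................
................
................
OOOOOOOOOOOOOOOO
................

Derivation:
Op 1 fold_left: fold axis v@8; visible region now rows[0,16) x cols[0,8) = 16x8
Op 2 fold_left: fold axis v@4; visible region now rows[0,16) x cols[0,4) = 16x4
Op 3 fold_left: fold axis v@2; visible region now rows[0,16) x cols[0,2) = 16x2
Op 4 fold_left: fold axis v@1; visible region now rows[0,16) x cols[0,1) = 16x1
Op 5 fold_up: fold axis h@8; visible region now rows[0,8) x cols[0,1) = 8x1
Op 6 cut(1, 0): punch at orig (1,0); cuts so far [(1, 0)]; region rows[0,8) x cols[0,1) = 8x1
Unfold 1 (reflect across h@8): 2 holes -> [(1, 0), (14, 0)]
Unfold 2 (reflect across v@1): 4 holes -> [(1, 0), (1, 1), (14, 0), (14, 1)]
Unfold 3 (reflect across v@2): 8 holes -> [(1, 0), (1, 1), (1, 2), (1, 3), (14, 0), (14, 1), (14, 2), (14, 3)]
Unfold 4 (reflect across v@4): 16 holes -> [(1, 0), (1, 1), (1, 2), (1, 3), (1, 4), (1, 5), (1, 6), (1, 7), (14, 0), (14, 1), (14, 2), (14, 3), (14, 4), (14, 5), (14, 6), (14, 7)]
Unfold 5 (reflect across v@8): 32 holes -> [(1, 0), (1, 1), (1, 2), (1, 3), (1, 4), (1, 5), (1, 6), (1, 7), (1, 8), (1, 9), (1, 10), (1, 11), (1, 12), (1, 13), (1, 14), (1, 15), (14, 0), (14, 1), (14, 2), (14, 3), (14, 4), (14, 5), (14, 6), (14, 7), (14, 8), (14, 9), (14, 10), (14, 11), (14, 12), (14, 13), (14, 14), (14, 15)]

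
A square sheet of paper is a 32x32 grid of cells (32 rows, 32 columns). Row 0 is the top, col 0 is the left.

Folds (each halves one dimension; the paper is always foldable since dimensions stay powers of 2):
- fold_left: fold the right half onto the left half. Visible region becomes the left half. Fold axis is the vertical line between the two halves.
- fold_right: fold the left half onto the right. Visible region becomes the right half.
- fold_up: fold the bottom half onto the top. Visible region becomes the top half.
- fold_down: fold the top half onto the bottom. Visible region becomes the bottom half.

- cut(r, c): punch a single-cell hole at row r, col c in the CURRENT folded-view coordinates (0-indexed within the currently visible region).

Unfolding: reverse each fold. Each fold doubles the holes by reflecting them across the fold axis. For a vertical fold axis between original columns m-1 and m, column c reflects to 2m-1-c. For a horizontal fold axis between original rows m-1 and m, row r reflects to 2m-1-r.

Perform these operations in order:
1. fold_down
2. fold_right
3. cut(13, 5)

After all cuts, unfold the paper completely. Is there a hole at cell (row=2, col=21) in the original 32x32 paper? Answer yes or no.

Answer: yes

Derivation:
Op 1 fold_down: fold axis h@16; visible region now rows[16,32) x cols[0,32) = 16x32
Op 2 fold_right: fold axis v@16; visible region now rows[16,32) x cols[16,32) = 16x16
Op 3 cut(13, 5): punch at orig (29,21); cuts so far [(29, 21)]; region rows[16,32) x cols[16,32) = 16x16
Unfold 1 (reflect across v@16): 2 holes -> [(29, 10), (29, 21)]
Unfold 2 (reflect across h@16): 4 holes -> [(2, 10), (2, 21), (29, 10), (29, 21)]
Holes: [(2, 10), (2, 21), (29, 10), (29, 21)]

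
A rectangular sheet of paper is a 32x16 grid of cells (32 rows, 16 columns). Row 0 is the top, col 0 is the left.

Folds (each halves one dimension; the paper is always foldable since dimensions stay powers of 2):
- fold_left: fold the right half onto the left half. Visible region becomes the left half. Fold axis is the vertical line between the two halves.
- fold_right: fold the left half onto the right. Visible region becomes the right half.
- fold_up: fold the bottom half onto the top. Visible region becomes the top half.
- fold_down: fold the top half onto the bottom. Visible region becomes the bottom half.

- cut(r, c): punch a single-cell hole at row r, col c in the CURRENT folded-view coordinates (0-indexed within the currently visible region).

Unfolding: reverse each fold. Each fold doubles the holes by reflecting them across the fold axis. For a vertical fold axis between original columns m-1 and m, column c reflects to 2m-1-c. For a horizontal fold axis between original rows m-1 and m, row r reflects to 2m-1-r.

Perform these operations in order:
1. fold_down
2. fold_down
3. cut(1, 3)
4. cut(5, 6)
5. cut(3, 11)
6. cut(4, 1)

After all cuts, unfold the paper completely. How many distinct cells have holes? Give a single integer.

Answer: 16

Derivation:
Op 1 fold_down: fold axis h@16; visible region now rows[16,32) x cols[0,16) = 16x16
Op 2 fold_down: fold axis h@24; visible region now rows[24,32) x cols[0,16) = 8x16
Op 3 cut(1, 3): punch at orig (25,3); cuts so far [(25, 3)]; region rows[24,32) x cols[0,16) = 8x16
Op 4 cut(5, 6): punch at orig (29,6); cuts so far [(25, 3), (29, 6)]; region rows[24,32) x cols[0,16) = 8x16
Op 5 cut(3, 11): punch at orig (27,11); cuts so far [(25, 3), (27, 11), (29, 6)]; region rows[24,32) x cols[0,16) = 8x16
Op 6 cut(4, 1): punch at orig (28,1); cuts so far [(25, 3), (27, 11), (28, 1), (29, 6)]; region rows[24,32) x cols[0,16) = 8x16
Unfold 1 (reflect across h@24): 8 holes -> [(18, 6), (19, 1), (20, 11), (22, 3), (25, 3), (27, 11), (28, 1), (29, 6)]
Unfold 2 (reflect across h@16): 16 holes -> [(2, 6), (3, 1), (4, 11), (6, 3), (9, 3), (11, 11), (12, 1), (13, 6), (18, 6), (19, 1), (20, 11), (22, 3), (25, 3), (27, 11), (28, 1), (29, 6)]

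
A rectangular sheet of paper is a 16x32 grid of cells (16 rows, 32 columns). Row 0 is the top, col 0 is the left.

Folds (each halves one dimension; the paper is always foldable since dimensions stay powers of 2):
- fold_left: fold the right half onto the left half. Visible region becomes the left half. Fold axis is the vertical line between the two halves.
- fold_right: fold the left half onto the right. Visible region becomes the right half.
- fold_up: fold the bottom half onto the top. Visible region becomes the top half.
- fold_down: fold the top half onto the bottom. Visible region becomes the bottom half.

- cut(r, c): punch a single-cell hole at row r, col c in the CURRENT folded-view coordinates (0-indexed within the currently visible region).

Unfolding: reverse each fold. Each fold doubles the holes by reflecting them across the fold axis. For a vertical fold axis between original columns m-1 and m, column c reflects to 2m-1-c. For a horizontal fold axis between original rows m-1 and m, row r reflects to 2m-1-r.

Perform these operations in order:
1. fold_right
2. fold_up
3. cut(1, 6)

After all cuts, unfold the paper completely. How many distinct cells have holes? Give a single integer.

Op 1 fold_right: fold axis v@16; visible region now rows[0,16) x cols[16,32) = 16x16
Op 2 fold_up: fold axis h@8; visible region now rows[0,8) x cols[16,32) = 8x16
Op 3 cut(1, 6): punch at orig (1,22); cuts so far [(1, 22)]; region rows[0,8) x cols[16,32) = 8x16
Unfold 1 (reflect across h@8): 2 holes -> [(1, 22), (14, 22)]
Unfold 2 (reflect across v@16): 4 holes -> [(1, 9), (1, 22), (14, 9), (14, 22)]

Answer: 4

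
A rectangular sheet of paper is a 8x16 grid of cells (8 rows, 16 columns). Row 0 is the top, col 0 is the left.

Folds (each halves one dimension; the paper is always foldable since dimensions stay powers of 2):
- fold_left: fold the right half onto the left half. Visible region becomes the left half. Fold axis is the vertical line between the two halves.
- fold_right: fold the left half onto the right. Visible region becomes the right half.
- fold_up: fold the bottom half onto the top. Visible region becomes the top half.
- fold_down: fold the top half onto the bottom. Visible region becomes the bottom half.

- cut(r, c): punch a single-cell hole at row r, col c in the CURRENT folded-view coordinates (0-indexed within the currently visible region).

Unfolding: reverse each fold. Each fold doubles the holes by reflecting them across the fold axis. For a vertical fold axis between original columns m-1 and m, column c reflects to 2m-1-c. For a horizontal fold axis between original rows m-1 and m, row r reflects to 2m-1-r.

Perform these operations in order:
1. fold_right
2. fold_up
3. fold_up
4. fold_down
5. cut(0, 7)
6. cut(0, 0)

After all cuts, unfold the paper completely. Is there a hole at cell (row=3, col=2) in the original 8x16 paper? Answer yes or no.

Answer: no

Derivation:
Op 1 fold_right: fold axis v@8; visible region now rows[0,8) x cols[8,16) = 8x8
Op 2 fold_up: fold axis h@4; visible region now rows[0,4) x cols[8,16) = 4x8
Op 3 fold_up: fold axis h@2; visible region now rows[0,2) x cols[8,16) = 2x8
Op 4 fold_down: fold axis h@1; visible region now rows[1,2) x cols[8,16) = 1x8
Op 5 cut(0, 7): punch at orig (1,15); cuts so far [(1, 15)]; region rows[1,2) x cols[8,16) = 1x8
Op 6 cut(0, 0): punch at orig (1,8); cuts so far [(1, 8), (1, 15)]; region rows[1,2) x cols[8,16) = 1x8
Unfold 1 (reflect across h@1): 4 holes -> [(0, 8), (0, 15), (1, 8), (1, 15)]
Unfold 2 (reflect across h@2): 8 holes -> [(0, 8), (0, 15), (1, 8), (1, 15), (2, 8), (2, 15), (3, 8), (3, 15)]
Unfold 3 (reflect across h@4): 16 holes -> [(0, 8), (0, 15), (1, 8), (1, 15), (2, 8), (2, 15), (3, 8), (3, 15), (4, 8), (4, 15), (5, 8), (5, 15), (6, 8), (6, 15), (7, 8), (7, 15)]
Unfold 4 (reflect across v@8): 32 holes -> [(0, 0), (0, 7), (0, 8), (0, 15), (1, 0), (1, 7), (1, 8), (1, 15), (2, 0), (2, 7), (2, 8), (2, 15), (3, 0), (3, 7), (3, 8), (3, 15), (4, 0), (4, 7), (4, 8), (4, 15), (5, 0), (5, 7), (5, 8), (5, 15), (6, 0), (6, 7), (6, 8), (6, 15), (7, 0), (7, 7), (7, 8), (7, 15)]
Holes: [(0, 0), (0, 7), (0, 8), (0, 15), (1, 0), (1, 7), (1, 8), (1, 15), (2, 0), (2, 7), (2, 8), (2, 15), (3, 0), (3, 7), (3, 8), (3, 15), (4, 0), (4, 7), (4, 8), (4, 15), (5, 0), (5, 7), (5, 8), (5, 15), (6, 0), (6, 7), (6, 8), (6, 15), (7, 0), (7, 7), (7, 8), (7, 15)]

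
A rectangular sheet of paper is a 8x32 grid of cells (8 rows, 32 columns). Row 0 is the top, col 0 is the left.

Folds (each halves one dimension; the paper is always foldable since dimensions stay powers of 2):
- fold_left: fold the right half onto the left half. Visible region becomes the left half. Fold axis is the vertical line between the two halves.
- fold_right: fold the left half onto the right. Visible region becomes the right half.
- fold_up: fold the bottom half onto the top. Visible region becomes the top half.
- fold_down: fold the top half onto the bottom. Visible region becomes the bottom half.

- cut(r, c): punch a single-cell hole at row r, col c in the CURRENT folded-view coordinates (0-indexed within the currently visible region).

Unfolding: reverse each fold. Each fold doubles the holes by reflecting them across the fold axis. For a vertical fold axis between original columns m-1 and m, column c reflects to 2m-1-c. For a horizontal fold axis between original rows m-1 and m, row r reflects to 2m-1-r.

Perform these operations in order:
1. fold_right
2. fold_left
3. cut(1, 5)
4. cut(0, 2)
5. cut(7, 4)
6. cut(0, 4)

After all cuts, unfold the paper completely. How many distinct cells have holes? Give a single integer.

Op 1 fold_right: fold axis v@16; visible region now rows[0,8) x cols[16,32) = 8x16
Op 2 fold_left: fold axis v@24; visible region now rows[0,8) x cols[16,24) = 8x8
Op 3 cut(1, 5): punch at orig (1,21); cuts so far [(1, 21)]; region rows[0,8) x cols[16,24) = 8x8
Op 4 cut(0, 2): punch at orig (0,18); cuts so far [(0, 18), (1, 21)]; region rows[0,8) x cols[16,24) = 8x8
Op 5 cut(7, 4): punch at orig (7,20); cuts so far [(0, 18), (1, 21), (7, 20)]; region rows[0,8) x cols[16,24) = 8x8
Op 6 cut(0, 4): punch at orig (0,20); cuts so far [(0, 18), (0, 20), (1, 21), (7, 20)]; region rows[0,8) x cols[16,24) = 8x8
Unfold 1 (reflect across v@24): 8 holes -> [(0, 18), (0, 20), (0, 27), (0, 29), (1, 21), (1, 26), (7, 20), (7, 27)]
Unfold 2 (reflect across v@16): 16 holes -> [(0, 2), (0, 4), (0, 11), (0, 13), (0, 18), (0, 20), (0, 27), (0, 29), (1, 5), (1, 10), (1, 21), (1, 26), (7, 4), (7, 11), (7, 20), (7, 27)]

Answer: 16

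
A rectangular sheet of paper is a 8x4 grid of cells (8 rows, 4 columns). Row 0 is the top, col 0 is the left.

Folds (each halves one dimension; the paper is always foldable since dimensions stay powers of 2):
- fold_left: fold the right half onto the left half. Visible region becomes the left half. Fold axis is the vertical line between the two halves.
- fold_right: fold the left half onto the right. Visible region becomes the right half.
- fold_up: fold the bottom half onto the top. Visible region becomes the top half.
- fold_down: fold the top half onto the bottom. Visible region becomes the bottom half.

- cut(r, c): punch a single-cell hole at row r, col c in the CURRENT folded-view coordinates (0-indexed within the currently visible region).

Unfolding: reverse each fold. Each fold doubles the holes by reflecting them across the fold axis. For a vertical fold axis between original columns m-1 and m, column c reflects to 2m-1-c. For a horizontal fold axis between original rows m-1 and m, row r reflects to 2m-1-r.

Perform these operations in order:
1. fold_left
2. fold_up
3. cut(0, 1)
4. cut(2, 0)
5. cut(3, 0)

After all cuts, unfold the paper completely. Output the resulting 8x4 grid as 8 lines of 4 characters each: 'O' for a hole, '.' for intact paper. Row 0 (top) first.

Op 1 fold_left: fold axis v@2; visible region now rows[0,8) x cols[0,2) = 8x2
Op 2 fold_up: fold axis h@4; visible region now rows[0,4) x cols[0,2) = 4x2
Op 3 cut(0, 1): punch at orig (0,1); cuts so far [(0, 1)]; region rows[0,4) x cols[0,2) = 4x2
Op 4 cut(2, 0): punch at orig (2,0); cuts so far [(0, 1), (2, 0)]; region rows[0,4) x cols[0,2) = 4x2
Op 5 cut(3, 0): punch at orig (3,0); cuts so far [(0, 1), (2, 0), (3, 0)]; region rows[0,4) x cols[0,2) = 4x2
Unfold 1 (reflect across h@4): 6 holes -> [(0, 1), (2, 0), (3, 0), (4, 0), (5, 0), (7, 1)]
Unfold 2 (reflect across v@2): 12 holes -> [(0, 1), (0, 2), (2, 0), (2, 3), (3, 0), (3, 3), (4, 0), (4, 3), (5, 0), (5, 3), (7, 1), (7, 2)]

Answer: .OO.
....
O..O
O..O
O..O
O..O
....
.OO.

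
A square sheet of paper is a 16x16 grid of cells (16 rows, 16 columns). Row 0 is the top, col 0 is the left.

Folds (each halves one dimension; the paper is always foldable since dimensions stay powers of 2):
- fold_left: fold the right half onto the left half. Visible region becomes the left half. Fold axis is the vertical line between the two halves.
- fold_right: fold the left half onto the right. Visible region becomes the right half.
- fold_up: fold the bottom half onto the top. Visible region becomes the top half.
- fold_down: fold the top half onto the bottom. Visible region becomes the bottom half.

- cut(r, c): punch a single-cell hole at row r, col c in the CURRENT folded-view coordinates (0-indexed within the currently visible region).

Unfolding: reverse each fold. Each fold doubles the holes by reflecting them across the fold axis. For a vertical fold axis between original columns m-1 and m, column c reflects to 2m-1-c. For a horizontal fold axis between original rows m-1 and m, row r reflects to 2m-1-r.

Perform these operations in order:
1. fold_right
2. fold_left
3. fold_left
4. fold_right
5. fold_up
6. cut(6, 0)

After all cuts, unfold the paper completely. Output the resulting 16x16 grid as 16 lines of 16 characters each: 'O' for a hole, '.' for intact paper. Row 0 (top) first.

Answer: ................
................
................
................
................
................
OOOOOOOOOOOOOOOO
................
................
OOOOOOOOOOOOOOOO
................
................
................
................
................
................

Derivation:
Op 1 fold_right: fold axis v@8; visible region now rows[0,16) x cols[8,16) = 16x8
Op 2 fold_left: fold axis v@12; visible region now rows[0,16) x cols[8,12) = 16x4
Op 3 fold_left: fold axis v@10; visible region now rows[0,16) x cols[8,10) = 16x2
Op 4 fold_right: fold axis v@9; visible region now rows[0,16) x cols[9,10) = 16x1
Op 5 fold_up: fold axis h@8; visible region now rows[0,8) x cols[9,10) = 8x1
Op 6 cut(6, 0): punch at orig (6,9); cuts so far [(6, 9)]; region rows[0,8) x cols[9,10) = 8x1
Unfold 1 (reflect across h@8): 2 holes -> [(6, 9), (9, 9)]
Unfold 2 (reflect across v@9): 4 holes -> [(6, 8), (6, 9), (9, 8), (9, 9)]
Unfold 3 (reflect across v@10): 8 holes -> [(6, 8), (6, 9), (6, 10), (6, 11), (9, 8), (9, 9), (9, 10), (9, 11)]
Unfold 4 (reflect across v@12): 16 holes -> [(6, 8), (6, 9), (6, 10), (6, 11), (6, 12), (6, 13), (6, 14), (6, 15), (9, 8), (9, 9), (9, 10), (9, 11), (9, 12), (9, 13), (9, 14), (9, 15)]
Unfold 5 (reflect across v@8): 32 holes -> [(6, 0), (6, 1), (6, 2), (6, 3), (6, 4), (6, 5), (6, 6), (6, 7), (6, 8), (6, 9), (6, 10), (6, 11), (6, 12), (6, 13), (6, 14), (6, 15), (9, 0), (9, 1), (9, 2), (9, 3), (9, 4), (9, 5), (9, 6), (9, 7), (9, 8), (9, 9), (9, 10), (9, 11), (9, 12), (9, 13), (9, 14), (9, 15)]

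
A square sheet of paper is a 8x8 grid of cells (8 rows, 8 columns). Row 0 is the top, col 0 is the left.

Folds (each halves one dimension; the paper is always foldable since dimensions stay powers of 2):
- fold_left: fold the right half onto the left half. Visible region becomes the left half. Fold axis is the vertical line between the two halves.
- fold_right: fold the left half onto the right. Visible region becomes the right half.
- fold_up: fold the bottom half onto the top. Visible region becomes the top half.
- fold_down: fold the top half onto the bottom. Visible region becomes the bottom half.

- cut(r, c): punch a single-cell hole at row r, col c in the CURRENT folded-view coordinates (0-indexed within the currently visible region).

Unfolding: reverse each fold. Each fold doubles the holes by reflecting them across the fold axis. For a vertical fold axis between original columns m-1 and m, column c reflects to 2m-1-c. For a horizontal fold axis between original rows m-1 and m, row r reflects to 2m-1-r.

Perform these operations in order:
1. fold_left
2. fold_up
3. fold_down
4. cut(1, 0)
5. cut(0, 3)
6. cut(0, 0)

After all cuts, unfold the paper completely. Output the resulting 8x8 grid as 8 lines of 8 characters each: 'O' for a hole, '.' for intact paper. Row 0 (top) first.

Answer: O......O
O..OO..O
O..OO..O
O......O
O......O
O..OO..O
O..OO..O
O......O

Derivation:
Op 1 fold_left: fold axis v@4; visible region now rows[0,8) x cols[0,4) = 8x4
Op 2 fold_up: fold axis h@4; visible region now rows[0,4) x cols[0,4) = 4x4
Op 3 fold_down: fold axis h@2; visible region now rows[2,4) x cols[0,4) = 2x4
Op 4 cut(1, 0): punch at orig (3,0); cuts so far [(3, 0)]; region rows[2,4) x cols[0,4) = 2x4
Op 5 cut(0, 3): punch at orig (2,3); cuts so far [(2, 3), (3, 0)]; region rows[2,4) x cols[0,4) = 2x4
Op 6 cut(0, 0): punch at orig (2,0); cuts so far [(2, 0), (2, 3), (3, 0)]; region rows[2,4) x cols[0,4) = 2x4
Unfold 1 (reflect across h@2): 6 holes -> [(0, 0), (1, 0), (1, 3), (2, 0), (2, 3), (3, 0)]
Unfold 2 (reflect across h@4): 12 holes -> [(0, 0), (1, 0), (1, 3), (2, 0), (2, 3), (3, 0), (4, 0), (5, 0), (5, 3), (6, 0), (6, 3), (7, 0)]
Unfold 3 (reflect across v@4): 24 holes -> [(0, 0), (0, 7), (1, 0), (1, 3), (1, 4), (1, 7), (2, 0), (2, 3), (2, 4), (2, 7), (3, 0), (3, 7), (4, 0), (4, 7), (5, 0), (5, 3), (5, 4), (5, 7), (6, 0), (6, 3), (6, 4), (6, 7), (7, 0), (7, 7)]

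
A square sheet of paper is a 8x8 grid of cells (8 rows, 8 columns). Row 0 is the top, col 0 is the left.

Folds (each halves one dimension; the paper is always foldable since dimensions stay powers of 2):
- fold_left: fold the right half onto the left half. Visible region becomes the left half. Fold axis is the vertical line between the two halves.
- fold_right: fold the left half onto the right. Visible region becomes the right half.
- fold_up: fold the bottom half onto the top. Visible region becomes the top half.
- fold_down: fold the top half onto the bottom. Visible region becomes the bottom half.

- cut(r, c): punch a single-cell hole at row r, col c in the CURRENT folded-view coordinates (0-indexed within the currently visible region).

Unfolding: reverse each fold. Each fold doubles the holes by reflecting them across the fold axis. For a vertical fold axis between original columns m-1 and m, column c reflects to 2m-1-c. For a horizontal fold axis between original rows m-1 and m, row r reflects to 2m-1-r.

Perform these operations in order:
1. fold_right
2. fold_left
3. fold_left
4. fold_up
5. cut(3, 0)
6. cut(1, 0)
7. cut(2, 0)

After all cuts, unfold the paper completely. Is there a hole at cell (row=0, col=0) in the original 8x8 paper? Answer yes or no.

Op 1 fold_right: fold axis v@4; visible region now rows[0,8) x cols[4,8) = 8x4
Op 2 fold_left: fold axis v@6; visible region now rows[0,8) x cols[4,6) = 8x2
Op 3 fold_left: fold axis v@5; visible region now rows[0,8) x cols[4,5) = 8x1
Op 4 fold_up: fold axis h@4; visible region now rows[0,4) x cols[4,5) = 4x1
Op 5 cut(3, 0): punch at orig (3,4); cuts so far [(3, 4)]; region rows[0,4) x cols[4,5) = 4x1
Op 6 cut(1, 0): punch at orig (1,4); cuts so far [(1, 4), (3, 4)]; region rows[0,4) x cols[4,5) = 4x1
Op 7 cut(2, 0): punch at orig (2,4); cuts so far [(1, 4), (2, 4), (3, 4)]; region rows[0,4) x cols[4,5) = 4x1
Unfold 1 (reflect across h@4): 6 holes -> [(1, 4), (2, 4), (3, 4), (4, 4), (5, 4), (6, 4)]
Unfold 2 (reflect across v@5): 12 holes -> [(1, 4), (1, 5), (2, 4), (2, 5), (3, 4), (3, 5), (4, 4), (4, 5), (5, 4), (5, 5), (6, 4), (6, 5)]
Unfold 3 (reflect across v@6): 24 holes -> [(1, 4), (1, 5), (1, 6), (1, 7), (2, 4), (2, 5), (2, 6), (2, 7), (3, 4), (3, 5), (3, 6), (3, 7), (4, 4), (4, 5), (4, 6), (4, 7), (5, 4), (5, 5), (5, 6), (5, 7), (6, 4), (6, 5), (6, 6), (6, 7)]
Unfold 4 (reflect across v@4): 48 holes -> [(1, 0), (1, 1), (1, 2), (1, 3), (1, 4), (1, 5), (1, 6), (1, 7), (2, 0), (2, 1), (2, 2), (2, 3), (2, 4), (2, 5), (2, 6), (2, 7), (3, 0), (3, 1), (3, 2), (3, 3), (3, 4), (3, 5), (3, 6), (3, 7), (4, 0), (4, 1), (4, 2), (4, 3), (4, 4), (4, 5), (4, 6), (4, 7), (5, 0), (5, 1), (5, 2), (5, 3), (5, 4), (5, 5), (5, 6), (5, 7), (6, 0), (6, 1), (6, 2), (6, 3), (6, 4), (6, 5), (6, 6), (6, 7)]
Holes: [(1, 0), (1, 1), (1, 2), (1, 3), (1, 4), (1, 5), (1, 6), (1, 7), (2, 0), (2, 1), (2, 2), (2, 3), (2, 4), (2, 5), (2, 6), (2, 7), (3, 0), (3, 1), (3, 2), (3, 3), (3, 4), (3, 5), (3, 6), (3, 7), (4, 0), (4, 1), (4, 2), (4, 3), (4, 4), (4, 5), (4, 6), (4, 7), (5, 0), (5, 1), (5, 2), (5, 3), (5, 4), (5, 5), (5, 6), (5, 7), (6, 0), (6, 1), (6, 2), (6, 3), (6, 4), (6, 5), (6, 6), (6, 7)]

Answer: no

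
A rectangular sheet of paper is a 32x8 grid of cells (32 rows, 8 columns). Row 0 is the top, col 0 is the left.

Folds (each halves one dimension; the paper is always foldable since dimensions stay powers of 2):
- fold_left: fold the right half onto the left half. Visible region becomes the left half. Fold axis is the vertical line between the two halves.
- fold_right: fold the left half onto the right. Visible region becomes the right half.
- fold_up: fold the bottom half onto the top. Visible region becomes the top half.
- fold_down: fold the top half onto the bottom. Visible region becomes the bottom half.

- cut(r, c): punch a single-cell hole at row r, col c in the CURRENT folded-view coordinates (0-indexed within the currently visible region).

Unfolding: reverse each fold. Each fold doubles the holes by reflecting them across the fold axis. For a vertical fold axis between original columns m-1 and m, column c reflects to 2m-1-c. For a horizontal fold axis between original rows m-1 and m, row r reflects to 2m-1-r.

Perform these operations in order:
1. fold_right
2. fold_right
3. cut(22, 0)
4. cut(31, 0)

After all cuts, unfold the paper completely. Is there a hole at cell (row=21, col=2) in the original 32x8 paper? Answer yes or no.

Op 1 fold_right: fold axis v@4; visible region now rows[0,32) x cols[4,8) = 32x4
Op 2 fold_right: fold axis v@6; visible region now rows[0,32) x cols[6,8) = 32x2
Op 3 cut(22, 0): punch at orig (22,6); cuts so far [(22, 6)]; region rows[0,32) x cols[6,8) = 32x2
Op 4 cut(31, 0): punch at orig (31,6); cuts so far [(22, 6), (31, 6)]; region rows[0,32) x cols[6,8) = 32x2
Unfold 1 (reflect across v@6): 4 holes -> [(22, 5), (22, 6), (31, 5), (31, 6)]
Unfold 2 (reflect across v@4): 8 holes -> [(22, 1), (22, 2), (22, 5), (22, 6), (31, 1), (31, 2), (31, 5), (31, 6)]
Holes: [(22, 1), (22, 2), (22, 5), (22, 6), (31, 1), (31, 2), (31, 5), (31, 6)]

Answer: no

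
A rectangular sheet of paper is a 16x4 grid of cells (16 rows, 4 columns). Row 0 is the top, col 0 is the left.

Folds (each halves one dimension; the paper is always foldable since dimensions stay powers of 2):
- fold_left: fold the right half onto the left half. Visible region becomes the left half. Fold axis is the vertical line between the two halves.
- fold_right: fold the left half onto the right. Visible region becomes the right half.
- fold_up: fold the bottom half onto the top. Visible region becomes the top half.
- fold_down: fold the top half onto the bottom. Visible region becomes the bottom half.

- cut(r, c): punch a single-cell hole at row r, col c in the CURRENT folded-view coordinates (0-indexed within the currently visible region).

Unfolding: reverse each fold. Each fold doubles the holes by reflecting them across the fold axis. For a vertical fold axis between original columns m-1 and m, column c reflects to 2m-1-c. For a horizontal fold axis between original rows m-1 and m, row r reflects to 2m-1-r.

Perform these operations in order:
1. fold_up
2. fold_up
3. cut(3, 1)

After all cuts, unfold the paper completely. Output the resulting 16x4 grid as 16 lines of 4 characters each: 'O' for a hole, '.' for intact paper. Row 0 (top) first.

Op 1 fold_up: fold axis h@8; visible region now rows[0,8) x cols[0,4) = 8x4
Op 2 fold_up: fold axis h@4; visible region now rows[0,4) x cols[0,4) = 4x4
Op 3 cut(3, 1): punch at orig (3,1); cuts so far [(3, 1)]; region rows[0,4) x cols[0,4) = 4x4
Unfold 1 (reflect across h@4): 2 holes -> [(3, 1), (4, 1)]
Unfold 2 (reflect across h@8): 4 holes -> [(3, 1), (4, 1), (11, 1), (12, 1)]

Answer: ....
....
....
.O..
.O..
....
....
....
....
....
....
.O..
.O..
....
....
....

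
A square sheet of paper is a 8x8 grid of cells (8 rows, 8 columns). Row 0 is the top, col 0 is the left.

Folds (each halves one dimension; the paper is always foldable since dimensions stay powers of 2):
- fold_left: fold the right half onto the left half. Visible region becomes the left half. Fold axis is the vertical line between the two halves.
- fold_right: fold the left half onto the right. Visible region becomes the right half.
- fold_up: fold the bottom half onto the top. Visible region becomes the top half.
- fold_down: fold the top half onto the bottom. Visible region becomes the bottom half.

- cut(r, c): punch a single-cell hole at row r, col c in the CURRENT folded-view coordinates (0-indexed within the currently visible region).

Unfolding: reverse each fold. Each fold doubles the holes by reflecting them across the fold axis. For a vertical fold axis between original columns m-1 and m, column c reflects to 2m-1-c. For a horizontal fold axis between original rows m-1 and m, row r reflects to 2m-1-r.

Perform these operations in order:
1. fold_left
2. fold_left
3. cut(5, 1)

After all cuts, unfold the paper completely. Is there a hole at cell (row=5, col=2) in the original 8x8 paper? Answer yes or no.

Answer: yes

Derivation:
Op 1 fold_left: fold axis v@4; visible region now rows[0,8) x cols[0,4) = 8x4
Op 2 fold_left: fold axis v@2; visible region now rows[0,8) x cols[0,2) = 8x2
Op 3 cut(5, 1): punch at orig (5,1); cuts so far [(5, 1)]; region rows[0,8) x cols[0,2) = 8x2
Unfold 1 (reflect across v@2): 2 holes -> [(5, 1), (5, 2)]
Unfold 2 (reflect across v@4): 4 holes -> [(5, 1), (5, 2), (5, 5), (5, 6)]
Holes: [(5, 1), (5, 2), (5, 5), (5, 6)]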